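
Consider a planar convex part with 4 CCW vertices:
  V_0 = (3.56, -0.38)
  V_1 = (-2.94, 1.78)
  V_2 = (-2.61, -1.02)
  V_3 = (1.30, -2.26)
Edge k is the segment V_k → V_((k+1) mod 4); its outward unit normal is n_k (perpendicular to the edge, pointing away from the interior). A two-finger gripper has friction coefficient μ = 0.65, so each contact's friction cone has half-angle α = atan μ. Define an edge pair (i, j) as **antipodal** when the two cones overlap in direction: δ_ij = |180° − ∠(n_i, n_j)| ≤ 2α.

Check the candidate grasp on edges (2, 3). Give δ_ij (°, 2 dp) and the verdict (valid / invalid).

δ = 122.65°, invalid

α = atan 0.65 = 33.02°;  2α = 66.05°
edge 2: e_2 = (+3.91, -1.24);  n_2 = (-0.3023, -0.9532)
edge 3: e_3 = (+2.26, +1.88);  n_3 = (+0.6395, -0.7688)
∠(n_2, n_3) = 57.35°
δ = |180° − 57.35°| = 122.65°
122.65° > 2α = 66.05°  →  invalid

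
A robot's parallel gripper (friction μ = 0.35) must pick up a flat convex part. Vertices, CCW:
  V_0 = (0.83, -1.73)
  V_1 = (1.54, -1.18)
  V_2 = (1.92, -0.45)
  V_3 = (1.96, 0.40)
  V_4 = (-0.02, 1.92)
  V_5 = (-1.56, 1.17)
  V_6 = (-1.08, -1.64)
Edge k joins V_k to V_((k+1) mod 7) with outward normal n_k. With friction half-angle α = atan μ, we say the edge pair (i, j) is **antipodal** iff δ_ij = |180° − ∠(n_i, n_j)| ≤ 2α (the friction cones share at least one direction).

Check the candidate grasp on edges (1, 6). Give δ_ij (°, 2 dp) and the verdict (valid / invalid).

δ = 114.80°, invalid

α = atan 0.35 = 19.29°;  2α = 38.58°
edge 1: e_1 = (+0.38, +0.73);  n_1 = (+0.8870, -0.4617)
edge 6: e_6 = (+1.91, -0.09);  n_6 = (-0.0471, -0.9989)
∠(n_1, n_6) = 65.20°
δ = |180° − 65.20°| = 114.80°
114.80° > 2α = 38.58°  →  invalid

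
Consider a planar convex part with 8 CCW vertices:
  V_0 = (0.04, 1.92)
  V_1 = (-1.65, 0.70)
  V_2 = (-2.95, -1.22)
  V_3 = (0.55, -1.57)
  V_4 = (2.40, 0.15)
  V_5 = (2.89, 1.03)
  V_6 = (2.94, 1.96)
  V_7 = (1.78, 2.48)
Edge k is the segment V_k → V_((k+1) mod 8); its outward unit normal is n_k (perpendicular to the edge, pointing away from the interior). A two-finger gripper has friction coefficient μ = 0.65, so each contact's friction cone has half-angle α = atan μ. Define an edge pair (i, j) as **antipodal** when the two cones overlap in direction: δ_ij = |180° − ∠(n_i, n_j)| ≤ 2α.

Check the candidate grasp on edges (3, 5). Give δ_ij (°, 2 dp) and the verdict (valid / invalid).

α = atan 0.65 = 33.02°;  2α = 66.05°
edge 3: e_3 = (+1.85, +1.72);  n_3 = (+0.6809, -0.7324)
edge 5: e_5 = (+0.05, +0.93);  n_5 = (+0.9986, -0.0537)
∠(n_3, n_5) = 44.01°
δ = |180° − 44.01°| = 135.99°
135.99° > 2α = 66.05°  →  invalid

δ = 135.99°, invalid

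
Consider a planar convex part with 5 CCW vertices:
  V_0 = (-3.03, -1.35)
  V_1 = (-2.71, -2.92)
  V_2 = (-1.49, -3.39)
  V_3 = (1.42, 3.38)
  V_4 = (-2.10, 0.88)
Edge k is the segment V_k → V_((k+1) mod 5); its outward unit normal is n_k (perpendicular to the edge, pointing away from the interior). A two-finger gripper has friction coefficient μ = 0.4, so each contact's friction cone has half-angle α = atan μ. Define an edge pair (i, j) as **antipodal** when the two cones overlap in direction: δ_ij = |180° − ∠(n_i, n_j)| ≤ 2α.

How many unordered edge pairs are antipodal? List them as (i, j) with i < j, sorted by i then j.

α = atan 0.4 = 21.80°;  2α = 43.60°
n_0 = (-0.9799, -0.1997)
n_1 = (-0.3595, -0.9331)
n_2 = (+0.9187, -0.3949)
n_3 = (-0.5790, +0.8153)
n_4 = (-0.9230, +0.3849)
  (0,1): δ = 122.59°  ·
  (0,2): δ = 34.78°  ✓
  (0,3): δ = 113.86°  ·
  (0,4): δ = 145.84°  ·
  (1,2): δ = 92.19°  ·
  (1,3): δ = 56.45°  ·
  (1,4): δ = 88.43°  ·
  (2,3): δ = 31.36°  ✓
  (2,4): δ = 0.62°  ✓
  (3,4): δ = 148.02°  ·
antipodal pairs: 3

count = 3; pairs: (0,2), (2,3), (2,4)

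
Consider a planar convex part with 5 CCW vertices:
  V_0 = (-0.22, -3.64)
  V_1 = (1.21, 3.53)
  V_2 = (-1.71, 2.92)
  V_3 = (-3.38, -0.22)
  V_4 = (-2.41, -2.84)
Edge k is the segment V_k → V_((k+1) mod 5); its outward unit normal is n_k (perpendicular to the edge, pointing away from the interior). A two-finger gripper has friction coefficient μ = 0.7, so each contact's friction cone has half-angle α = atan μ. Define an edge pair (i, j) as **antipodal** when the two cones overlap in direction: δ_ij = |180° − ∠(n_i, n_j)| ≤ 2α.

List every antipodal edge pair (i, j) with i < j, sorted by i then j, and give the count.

α = atan 0.7 = 34.99°;  2α = 69.98°
n_0 = (+0.9807, -0.1956)
n_1 = (-0.2045, +0.9789)
n_2 = (-0.8829, +0.4696)
n_3 = (-0.9378, -0.3472)
n_4 = (-0.3431, -0.9393)
  (0,1): δ = 66.92°  ✓
  (0,2): δ = 16.73°  ✓
  (0,3): δ = 31.60°  ✓
  (0,4): δ = 81.21°  ·
  (1,2): δ = 129.81°  ·
  (1,3): δ = 81.48°  ·
  (1,4): δ = 31.87°  ✓
  (2,3): δ = 131.68°  ·
  (2,4): δ = 82.06°  ·
  (3,4): δ = 130.38°  ·
antipodal pairs: 4

count = 4; pairs: (0,1), (0,2), (0,3), (1,4)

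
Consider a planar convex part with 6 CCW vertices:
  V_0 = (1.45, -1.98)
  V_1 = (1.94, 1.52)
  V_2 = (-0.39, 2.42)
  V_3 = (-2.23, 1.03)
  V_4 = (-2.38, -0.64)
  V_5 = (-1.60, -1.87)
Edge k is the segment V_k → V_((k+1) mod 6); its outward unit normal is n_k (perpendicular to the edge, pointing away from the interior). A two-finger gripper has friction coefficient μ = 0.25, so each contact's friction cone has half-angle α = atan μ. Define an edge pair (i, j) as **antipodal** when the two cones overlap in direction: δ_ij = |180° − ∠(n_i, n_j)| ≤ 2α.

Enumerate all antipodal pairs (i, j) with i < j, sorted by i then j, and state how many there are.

α = atan 0.25 = 14.04°;  2α = 28.07°
n_0 = (+0.9903, -0.1386)
n_1 = (+0.3603, +0.9328)
n_2 = (-0.6028, +0.7979)
n_3 = (-0.9960, +0.0895)
n_4 = (-0.8445, -0.5355)
n_5 = (-0.0360, -0.9994)
  (0,1): δ = 103.15°  ·
  (0,2): δ = 44.96°  ·
  (0,3): δ = 2.84°  ✓
  (0,4): δ = 40.35°  ·
  (0,5): δ = 95.90°  ·
  (1,2): δ = 121.81°  ·
  (1,3): δ = 74.01°  ·
  (1,4): δ = 36.50°  ·
  (1,5): δ = 19.05°  ✓
  (2,3): δ = 132.20°  ·
  (2,4): δ = 94.69°  ·
  (2,5): δ = 39.13°  ·
  (3,4): δ = 142.49°  ·
  (3,5): δ = 86.93°  ·
  (4,5): δ = 124.45°  ·
antipodal pairs: 2

count = 2; pairs: (0,3), (1,5)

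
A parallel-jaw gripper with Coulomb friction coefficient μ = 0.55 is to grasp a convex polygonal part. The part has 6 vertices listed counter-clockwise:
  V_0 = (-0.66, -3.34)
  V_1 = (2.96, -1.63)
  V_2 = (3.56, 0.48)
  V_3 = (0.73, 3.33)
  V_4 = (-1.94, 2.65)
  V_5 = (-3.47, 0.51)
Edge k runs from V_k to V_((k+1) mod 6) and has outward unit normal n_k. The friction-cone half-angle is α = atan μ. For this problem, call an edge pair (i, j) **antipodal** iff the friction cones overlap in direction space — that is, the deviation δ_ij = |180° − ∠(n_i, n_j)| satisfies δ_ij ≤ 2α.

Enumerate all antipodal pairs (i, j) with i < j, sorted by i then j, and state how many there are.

count = 5; pairs: (0,3), (0,4), (1,4), (1,5), (2,5)

α = atan 0.55 = 28.81°;  2α = 57.62°
n_0 = (+0.4271, -0.9042)
n_1 = (+0.9619, -0.2735)
n_2 = (+0.7096, +0.7046)
n_3 = (-0.2468, +0.9691)
n_4 = (-0.8135, +0.5816)
n_5 = (-0.8077, -0.5895)
  (0,1): δ = 131.16°  ·
  (0,2): δ = 70.49°  ·
  (0,3): δ = 11.00°  ✓
  (0,4): δ = 29.15°  ✓
  (0,5): δ = 100.84°  ·
  (1,2): δ = 119.33°  ·
  (1,3): δ = 59.84°  ·
  (1,4): δ = 19.69°  ✓
  (1,5): δ = 52.00°  ✓
  (2,3): δ = 120.51°  ·
  (2,4): δ = 80.36°  ·
  (2,5): δ = 8.67°  ✓
  (3,4): δ = 139.85°  ·
  (3,5): δ = 68.16°  ·
  (4,5): δ = 108.31°  ·
antipodal pairs: 5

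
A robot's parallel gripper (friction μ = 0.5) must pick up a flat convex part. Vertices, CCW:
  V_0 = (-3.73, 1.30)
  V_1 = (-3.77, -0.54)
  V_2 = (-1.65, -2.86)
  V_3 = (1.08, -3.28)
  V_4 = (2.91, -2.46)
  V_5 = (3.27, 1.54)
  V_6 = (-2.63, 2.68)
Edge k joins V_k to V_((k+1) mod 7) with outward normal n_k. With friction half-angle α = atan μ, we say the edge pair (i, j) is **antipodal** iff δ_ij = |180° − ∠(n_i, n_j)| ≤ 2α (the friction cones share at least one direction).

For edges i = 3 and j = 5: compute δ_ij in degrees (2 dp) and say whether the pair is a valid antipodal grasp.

α = atan 0.5 = 26.57°;  2α = 53.13°
edge 3: e_3 = (+1.83, +0.82);  n_3 = (+0.4089, -0.9126)
edge 5: e_5 = (-5.90, +1.14);  n_5 = (+0.1897, +0.9818)
∠(n_3, n_5) = 144.93°
δ = |180° − 144.93°| = 35.07°
35.07° ≤ 2α = 53.13°  →  valid

δ = 35.07°, valid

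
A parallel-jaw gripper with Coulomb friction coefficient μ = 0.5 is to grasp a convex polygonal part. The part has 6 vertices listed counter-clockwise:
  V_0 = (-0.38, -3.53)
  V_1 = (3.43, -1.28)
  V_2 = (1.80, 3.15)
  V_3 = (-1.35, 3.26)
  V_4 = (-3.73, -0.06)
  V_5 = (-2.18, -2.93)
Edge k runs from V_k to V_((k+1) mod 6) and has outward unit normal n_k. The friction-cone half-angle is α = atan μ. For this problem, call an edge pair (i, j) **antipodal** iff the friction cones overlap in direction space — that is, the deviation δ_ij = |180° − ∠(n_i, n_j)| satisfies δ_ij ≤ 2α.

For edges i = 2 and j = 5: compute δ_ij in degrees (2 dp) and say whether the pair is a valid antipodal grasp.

α = atan 0.5 = 26.57°;  2α = 53.13°
edge 2: e_2 = (-3.15, +0.11);  n_2 = (+0.0349, +0.9994)
edge 5: e_5 = (+1.80, -0.60);  n_5 = (-0.3162, -0.9487)
∠(n_2, n_5) = 163.57°
δ = |180° − 163.57°| = 16.43°
16.43° ≤ 2α = 53.13°  →  valid

δ = 16.43°, valid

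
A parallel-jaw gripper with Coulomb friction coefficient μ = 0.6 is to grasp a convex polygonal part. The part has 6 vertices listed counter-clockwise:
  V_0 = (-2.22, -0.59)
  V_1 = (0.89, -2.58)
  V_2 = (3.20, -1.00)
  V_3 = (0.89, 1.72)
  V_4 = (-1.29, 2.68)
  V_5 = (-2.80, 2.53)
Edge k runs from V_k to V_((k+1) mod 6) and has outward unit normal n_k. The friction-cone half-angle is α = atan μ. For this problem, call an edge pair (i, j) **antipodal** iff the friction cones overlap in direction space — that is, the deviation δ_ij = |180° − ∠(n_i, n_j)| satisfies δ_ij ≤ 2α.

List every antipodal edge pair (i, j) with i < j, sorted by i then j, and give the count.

α = atan 0.6 = 30.96°;  2α = 61.93°
n_0 = (-0.5390, -0.8423)
n_1 = (+0.5646, -0.8254)
n_2 = (+0.7622, +0.6473)
n_3 = (+0.4030, +0.9152)
n_4 = (-0.0989, +0.9951)
n_5 = (-0.9832, -0.1828)
  (0,1): δ = 113.01°  ·
  (0,2): δ = 17.05°  ✓
  (0,3): δ = 8.85°  ✓
  (0,4): δ = 38.29°  ✓
  (0,5): δ = 133.14°  ·
  (1,2): δ = 84.03°  ·
  (1,3): δ = 58.14°  ✓
  (1,4): δ = 28.70°  ✓
  (1,5): δ = 66.16°  ·
  (2,3): δ = 154.11°  ·
  (2,4): δ = 124.67°  ·
  (2,5): δ = 29.81°  ✓
  (3,4): δ = 150.56°  ·
  (3,5): δ = 55.70°  ✓
  (4,5): δ = 85.14°  ·
antipodal pairs: 7

count = 7; pairs: (0,2), (0,3), (0,4), (1,3), (1,4), (2,5), (3,5)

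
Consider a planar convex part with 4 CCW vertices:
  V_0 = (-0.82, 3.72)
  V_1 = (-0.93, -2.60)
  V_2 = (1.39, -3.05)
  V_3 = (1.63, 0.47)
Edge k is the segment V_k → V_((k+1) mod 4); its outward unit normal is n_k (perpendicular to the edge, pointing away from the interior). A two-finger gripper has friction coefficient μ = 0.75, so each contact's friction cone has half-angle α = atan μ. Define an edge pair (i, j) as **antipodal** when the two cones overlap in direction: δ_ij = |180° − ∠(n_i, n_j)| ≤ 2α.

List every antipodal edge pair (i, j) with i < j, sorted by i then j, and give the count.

α = atan 0.75 = 36.87°;  2α = 73.74°
n_0 = (-0.9998, +0.0174)
n_1 = (-0.1904, -0.9817)
n_2 = (+0.9977, -0.0680)
n_3 = (+0.7985, +0.6020)
  (0,1): δ = 99.98°  ·
  (0,2): δ = 2.90°  ✓
  (0,3): δ = 38.01°  ✓
  (1,2): δ = 82.92°  ·
  (1,3): δ = 42.01°  ✓
  (2,3): δ = 139.09°  ·
antipodal pairs: 3

count = 3; pairs: (0,2), (0,3), (1,3)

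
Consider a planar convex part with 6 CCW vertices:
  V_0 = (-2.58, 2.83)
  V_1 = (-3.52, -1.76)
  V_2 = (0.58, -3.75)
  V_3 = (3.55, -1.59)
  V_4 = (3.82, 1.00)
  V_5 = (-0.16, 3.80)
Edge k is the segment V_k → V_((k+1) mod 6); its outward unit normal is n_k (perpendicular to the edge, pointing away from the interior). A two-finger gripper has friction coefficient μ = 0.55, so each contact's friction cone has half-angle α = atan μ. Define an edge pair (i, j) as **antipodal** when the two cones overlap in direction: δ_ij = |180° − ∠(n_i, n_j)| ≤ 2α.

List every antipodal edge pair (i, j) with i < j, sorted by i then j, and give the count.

count = 5; pairs: (0,2), (0,3), (1,4), (1,5), (2,5)

α = atan 0.55 = 28.81°;  2α = 57.62°
n_0 = (-0.9797, +0.2006)
n_1 = (-0.4367, -0.8996)
n_2 = (+0.5882, -0.8087)
n_3 = (+0.9946, -0.1037)
n_4 = (+0.5754, +0.8179)
n_5 = (-0.3721, +0.9282)
  (0,1): δ = 104.32°  ·
  (0,2): δ = 42.40°  ✓
  (0,3): δ = 5.62°  ✓
  (0,4): δ = 66.45°  ·
  (0,5): δ = 123.42°  ·
  (1,2): δ = 118.08°  ·
  (1,3): δ = 70.06°  ·
  (1,4): δ = 9.24°  ✓
  (1,5): δ = 47.73°  ✓
  (2,3): δ = 131.98°  ·
  (2,4): δ = 71.15°  ·
  (2,5): δ = 14.19°  ✓
  (3,4): δ = 119.18°  ·
  (3,5): δ = 62.21°  ·
  (4,5): δ = 123.03°  ·
antipodal pairs: 5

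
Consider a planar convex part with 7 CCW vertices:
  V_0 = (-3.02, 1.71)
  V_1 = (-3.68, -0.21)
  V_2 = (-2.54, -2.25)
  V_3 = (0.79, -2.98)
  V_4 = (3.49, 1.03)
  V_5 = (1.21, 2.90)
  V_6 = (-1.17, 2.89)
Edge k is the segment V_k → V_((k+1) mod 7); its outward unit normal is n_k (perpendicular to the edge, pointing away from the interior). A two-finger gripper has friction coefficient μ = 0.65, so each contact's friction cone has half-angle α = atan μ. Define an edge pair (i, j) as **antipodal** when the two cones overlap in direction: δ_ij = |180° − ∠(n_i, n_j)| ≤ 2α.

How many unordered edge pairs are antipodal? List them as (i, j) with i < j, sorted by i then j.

count = 9; pairs: (0,3), (1,3), (1,4), (1,5), (2,4), (2,5), (2,6), (3,5), (3,6)

α = atan 0.65 = 33.02°;  2α = 66.05°
n_0 = (-0.9457, +0.3251)
n_1 = (-0.8729, -0.4878)
n_2 = (-0.2141, -0.9768)
n_3 = (+0.8295, -0.5585)
n_4 = (+0.6342, +0.7732)
n_5 = (-0.0042, +1.0000)
n_6 = (-0.5378, +0.8431)
  (0,1): δ = 131.83°  ·
  (0,2): δ = 83.39°  ·
  (0,3): δ = 14.98°  ✓
  (0,4): δ = 69.61°  ·
  (0,5): δ = 109.21°  ·
  (0,6): δ = 141.50°  ·
  (1,2): δ = 131.56°  ·
  (1,3): δ = 63.15°  ✓
  (1,4): δ = 21.44°  ✓
  (1,5): δ = 61.04°  ✓
  (1,6): δ = 93.33°  ·
  (2,3): δ = 111.59°  ·
  (2,4): δ = 26.99°  ✓
  (2,5): δ = 12.61°  ✓
  (2,6): δ = 44.90°  ✓
  (3,4): δ = 95.40°  ·
  (3,5): δ = 55.81°  ✓
  (3,6): δ = 23.52°  ✓
  (4,5): δ = 140.40°  ·
  (4,6): δ = 108.11°  ·
  (5,6): δ = 147.71°  ·
antipodal pairs: 9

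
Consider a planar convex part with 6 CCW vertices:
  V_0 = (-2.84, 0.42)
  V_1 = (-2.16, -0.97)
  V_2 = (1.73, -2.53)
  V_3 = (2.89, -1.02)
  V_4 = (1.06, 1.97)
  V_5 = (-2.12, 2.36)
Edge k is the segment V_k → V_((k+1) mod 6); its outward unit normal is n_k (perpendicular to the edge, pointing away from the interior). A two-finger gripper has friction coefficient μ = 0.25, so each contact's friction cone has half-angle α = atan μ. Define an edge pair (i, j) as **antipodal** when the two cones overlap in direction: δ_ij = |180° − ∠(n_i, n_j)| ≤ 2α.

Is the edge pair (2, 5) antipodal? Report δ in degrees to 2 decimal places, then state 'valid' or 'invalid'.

α = atan 0.25 = 14.04°;  2α = 28.07°
edge 2: e_2 = (+1.16, +1.51);  n_2 = (+0.7930, -0.6092)
edge 5: e_5 = (-0.72, -1.94);  n_5 = (-0.9375, +0.3479)
∠(n_2, n_5) = 162.83°
δ = |180° − 162.83°| = 17.17°
17.17° ≤ 2α = 28.07°  →  valid

δ = 17.17°, valid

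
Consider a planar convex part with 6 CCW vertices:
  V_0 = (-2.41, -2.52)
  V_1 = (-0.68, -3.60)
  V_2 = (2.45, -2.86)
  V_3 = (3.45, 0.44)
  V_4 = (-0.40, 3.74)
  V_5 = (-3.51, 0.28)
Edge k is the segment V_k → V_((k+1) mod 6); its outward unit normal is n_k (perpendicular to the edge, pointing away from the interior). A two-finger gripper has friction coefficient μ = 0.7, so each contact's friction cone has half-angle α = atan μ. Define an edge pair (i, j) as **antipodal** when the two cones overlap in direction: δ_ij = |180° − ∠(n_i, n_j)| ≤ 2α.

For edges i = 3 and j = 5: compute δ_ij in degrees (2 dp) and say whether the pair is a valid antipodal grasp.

δ = 27.95°, valid

α = atan 0.7 = 34.99°;  2α = 69.98°
edge 3: e_3 = (-3.85, +3.30);  n_3 = (+0.6508, +0.7593)
edge 5: e_5 = (+1.10, -2.80);  n_5 = (-0.9308, -0.3657)
∠(n_3, n_5) = 152.05°
δ = |180° − 152.05°| = 27.95°
27.95° ≤ 2α = 69.98°  →  valid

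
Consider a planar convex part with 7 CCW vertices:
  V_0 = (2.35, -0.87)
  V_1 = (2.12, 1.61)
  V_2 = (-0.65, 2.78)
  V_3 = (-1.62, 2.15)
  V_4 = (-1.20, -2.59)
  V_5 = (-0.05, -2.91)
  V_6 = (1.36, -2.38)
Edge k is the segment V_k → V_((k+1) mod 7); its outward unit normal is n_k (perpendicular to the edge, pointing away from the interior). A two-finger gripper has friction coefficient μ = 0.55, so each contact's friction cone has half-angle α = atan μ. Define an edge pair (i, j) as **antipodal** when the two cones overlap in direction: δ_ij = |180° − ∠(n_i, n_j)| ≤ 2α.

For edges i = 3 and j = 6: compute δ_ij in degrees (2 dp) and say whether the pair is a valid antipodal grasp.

δ = 38.31°, valid

α = atan 0.55 = 28.81°;  2α = 57.62°
edge 3: e_3 = (+0.42, -4.74);  n_3 = (-0.9961, -0.0883)
edge 6: e_6 = (+0.99, +1.51);  n_6 = (+0.8363, -0.5483)
∠(n_3, n_6) = 141.69°
δ = |180° − 141.69°| = 38.31°
38.31° ≤ 2α = 57.62°  →  valid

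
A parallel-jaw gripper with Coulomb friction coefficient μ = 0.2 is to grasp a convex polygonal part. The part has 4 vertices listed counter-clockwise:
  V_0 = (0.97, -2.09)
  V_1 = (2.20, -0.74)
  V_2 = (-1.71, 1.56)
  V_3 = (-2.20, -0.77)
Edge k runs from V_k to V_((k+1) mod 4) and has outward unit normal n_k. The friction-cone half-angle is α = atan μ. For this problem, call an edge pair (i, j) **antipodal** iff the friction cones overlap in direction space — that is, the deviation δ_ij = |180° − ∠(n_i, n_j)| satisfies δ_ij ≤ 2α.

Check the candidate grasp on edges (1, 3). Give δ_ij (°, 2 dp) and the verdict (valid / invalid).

δ = 7.86°, valid

α = atan 0.2 = 11.31°;  2α = 22.62°
edge 1: e_1 = (-3.91, +2.30);  n_1 = (+0.5070, +0.8619)
edge 3: e_3 = (+3.17, -1.32);  n_3 = (-0.3844, -0.9232)
∠(n_1, n_3) = 172.14°
δ = |180° − 172.14°| = 7.86°
7.86° ≤ 2α = 22.62°  →  valid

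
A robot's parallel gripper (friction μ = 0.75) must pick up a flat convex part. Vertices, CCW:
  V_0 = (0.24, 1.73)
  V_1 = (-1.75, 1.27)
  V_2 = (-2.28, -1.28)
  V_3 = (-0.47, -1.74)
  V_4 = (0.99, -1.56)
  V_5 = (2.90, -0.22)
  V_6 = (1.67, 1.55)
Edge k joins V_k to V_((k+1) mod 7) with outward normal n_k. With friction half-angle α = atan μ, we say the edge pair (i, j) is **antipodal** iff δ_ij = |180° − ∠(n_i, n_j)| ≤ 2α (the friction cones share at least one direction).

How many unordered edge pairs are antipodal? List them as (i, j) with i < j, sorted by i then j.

α = atan 0.75 = 36.87°;  2α = 73.74°
n_0 = (-0.2252, +0.9743)
n_1 = (-0.9791, +0.2035)
n_2 = (-0.2463, -0.9692)
n_3 = (+0.1224, -0.9925)
n_4 = (+0.5743, -0.8186)
n_5 = (+0.8212, +0.5707)
n_6 = (+0.1249, +0.9922)
  (0,1): δ = 114.76°  ·
  (0,2): δ = 27.28°  ✓
  (0,3): δ = 5.99°  ✓
  (0,4): δ = 22.04°  ✓
  (0,5): δ = 111.78°  ·
  (0,6): δ = 159.81°  ·
  (1,2): δ = 92.52°  ·
  (1,3): δ = 71.23°  ✓
  (1,4): δ = 43.21°  ✓
  (1,5): δ = 46.54°  ✓
  (1,6): δ = 94.57°  ·
  (2,3): δ = 158.71°  ·
  (2,4): δ = 130.69°  ·
  (2,5): δ = 40.94°  ✓
  (2,6): δ = 7.09°  ✓
  (3,4): δ = 151.98°  ·
  (3,5): δ = 62.23°  ✓
  (3,6): δ = 14.20°  ✓
  (4,5): δ = 90.26°  ·
  (4,6): δ = 42.23°  ✓
  (5,6): δ = 131.97°  ·
antipodal pairs: 11

count = 11; pairs: (0,2), (0,3), (0,4), (1,3), (1,4), (1,5), (2,5), (2,6), (3,5), (3,6), (4,6)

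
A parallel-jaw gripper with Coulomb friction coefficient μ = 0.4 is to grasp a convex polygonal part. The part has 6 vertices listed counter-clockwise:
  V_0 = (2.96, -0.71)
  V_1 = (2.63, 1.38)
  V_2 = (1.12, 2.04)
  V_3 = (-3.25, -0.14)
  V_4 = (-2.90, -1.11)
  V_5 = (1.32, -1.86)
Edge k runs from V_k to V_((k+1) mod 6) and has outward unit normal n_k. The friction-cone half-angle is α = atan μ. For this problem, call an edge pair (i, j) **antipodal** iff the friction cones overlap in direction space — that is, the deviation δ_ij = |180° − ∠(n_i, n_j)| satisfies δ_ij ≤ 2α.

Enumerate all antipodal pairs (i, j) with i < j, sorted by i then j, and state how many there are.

count = 4; pairs: (0,3), (1,4), (2,4), (2,5)

α = atan 0.4 = 21.80°;  2α = 43.60°
n_0 = (+0.9878, +0.1560)
n_1 = (+0.4005, +0.9163)
n_2 = (-0.4464, +0.8948)
n_3 = (-0.9406, -0.3394)
n_4 = (-0.1750, -0.9846)
n_5 = (+0.5741, -0.8188)
  (0,1): δ = 122.58°  ·
  (0,2): δ = 72.46°  ·
  (0,3): δ = 10.87°  ✓
  (0,4): δ = 70.95°  ·
  (0,5): δ = 116.07°  ·
  (1,2): δ = 129.88°  ·
  (1,3): δ = 46.55°  ·
  (1,4): δ = 13.53°  ✓
  (1,5): δ = 58.65°  ·
  (2,3): δ = 96.67°  ·
  (2,4): δ = 36.59°  ✓
  (2,5): δ = 8.53°  ✓
  (3,4): δ = 119.92°  ·
  (3,5): δ = 74.80°  ·
  (4,5): δ = 134.88°  ·
antipodal pairs: 4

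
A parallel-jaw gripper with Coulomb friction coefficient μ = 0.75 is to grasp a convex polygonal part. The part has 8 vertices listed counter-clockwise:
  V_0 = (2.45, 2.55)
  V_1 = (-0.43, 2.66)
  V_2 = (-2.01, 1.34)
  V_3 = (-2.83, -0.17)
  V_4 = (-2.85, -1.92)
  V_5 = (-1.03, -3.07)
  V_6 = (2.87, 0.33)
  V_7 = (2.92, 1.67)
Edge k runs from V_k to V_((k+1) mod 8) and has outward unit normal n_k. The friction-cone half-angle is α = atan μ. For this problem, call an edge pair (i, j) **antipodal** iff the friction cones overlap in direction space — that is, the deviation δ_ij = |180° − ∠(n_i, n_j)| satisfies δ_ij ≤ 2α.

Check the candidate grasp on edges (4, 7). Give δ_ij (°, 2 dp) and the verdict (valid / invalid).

α = atan 0.75 = 36.87°;  2α = 73.74°
edge 4: e_4 = (+1.82, -1.15);  n_4 = (-0.5342, -0.8454)
edge 7: e_7 = (-0.47, +0.88);  n_7 = (+0.8821, +0.4711)
∠(n_4, n_7) = 150.39°
δ = |180° − 150.39°| = 29.61°
29.61° ≤ 2α = 73.74°  →  valid

δ = 29.61°, valid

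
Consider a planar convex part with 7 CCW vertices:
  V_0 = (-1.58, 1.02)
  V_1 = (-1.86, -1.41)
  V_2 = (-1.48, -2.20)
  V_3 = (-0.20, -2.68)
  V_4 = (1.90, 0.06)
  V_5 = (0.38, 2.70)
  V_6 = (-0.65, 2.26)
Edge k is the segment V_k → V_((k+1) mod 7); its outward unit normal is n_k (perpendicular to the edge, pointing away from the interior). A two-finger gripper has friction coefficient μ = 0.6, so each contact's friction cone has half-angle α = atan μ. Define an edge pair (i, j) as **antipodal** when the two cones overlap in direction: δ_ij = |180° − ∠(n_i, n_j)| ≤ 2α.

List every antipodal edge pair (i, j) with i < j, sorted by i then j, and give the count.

count = 7; pairs: (0,3), (0,4), (1,4), (2,4), (2,5), (3,5), (3,6)

α = atan 0.6 = 30.96°;  2α = 61.93°
n_0 = (-0.9934, +0.1145)
n_1 = (-0.9012, -0.4335)
n_2 = (-0.3511, -0.9363)
n_3 = (+0.7937, -0.6083)
n_4 = (+0.8666, +0.4990)
n_5 = (-0.3928, +0.9196)
n_6 = (-0.8000, +0.6000)
  (0,1): δ = 147.74°  ·
  (0,2): δ = 103.98°  ·
  (0,3): δ = 30.89°  ✓
  (0,4): δ = 36.50°  ✓
  (0,5): δ = 119.70°  ·
  (0,6): δ = 149.70°  ·
  (1,2): δ = 136.24°  ·
  (1,3): δ = 63.16°  ·
  (1,4): δ = 4.24°  ✓
  (1,5): δ = 87.44°  ·
  (1,6): δ = 117.44°  ·
  (2,3): δ = 106.91°  ·
  (2,4): δ = 39.51°  ✓
  (2,5): δ = 43.69°  ✓
  (2,6): δ = 73.69°  ·
  (3,4): δ = 112.60°  ·
  (3,5): δ = 29.40°  ✓
  (3,6): δ = 0.60°  ✓
  (4,5): δ = 96.80°  ·
  (4,6): δ = 66.80°  ·
  (5,6): δ = 150.00°  ·
antipodal pairs: 7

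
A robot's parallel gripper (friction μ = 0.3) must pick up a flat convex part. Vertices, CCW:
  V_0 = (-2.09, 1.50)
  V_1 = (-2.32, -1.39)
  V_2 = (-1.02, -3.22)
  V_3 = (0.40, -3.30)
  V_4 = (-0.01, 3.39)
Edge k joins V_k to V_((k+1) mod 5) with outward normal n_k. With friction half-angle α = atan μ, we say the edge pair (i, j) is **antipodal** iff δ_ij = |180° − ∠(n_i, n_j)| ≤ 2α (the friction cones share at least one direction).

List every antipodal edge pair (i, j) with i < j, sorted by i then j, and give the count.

α = atan 0.3 = 16.70°;  2α = 33.40°
n_0 = (-0.9968, +0.0793)
n_1 = (-0.8152, -0.5791)
n_2 = (-0.0562, -0.9984)
n_3 = (+0.9981, +0.0612)
n_4 = (-0.6725, +0.7401)
  (0,1): δ = 140.06°  ·
  (0,2): δ = 88.67°  ·
  (0,3): δ = 8.06°  ✓
  (0,4): δ = 136.81°  ·
  (1,2): δ = 128.61°  ·
  (1,3): δ = 31.88°  ✓
  (1,4): δ = 96.87°  ·
  (2,3): δ = 83.27°  ·
  (2,4): δ = 45.48°  ·
  (3,4): δ = 51.25°  ·
antipodal pairs: 2

count = 2; pairs: (0,3), (1,3)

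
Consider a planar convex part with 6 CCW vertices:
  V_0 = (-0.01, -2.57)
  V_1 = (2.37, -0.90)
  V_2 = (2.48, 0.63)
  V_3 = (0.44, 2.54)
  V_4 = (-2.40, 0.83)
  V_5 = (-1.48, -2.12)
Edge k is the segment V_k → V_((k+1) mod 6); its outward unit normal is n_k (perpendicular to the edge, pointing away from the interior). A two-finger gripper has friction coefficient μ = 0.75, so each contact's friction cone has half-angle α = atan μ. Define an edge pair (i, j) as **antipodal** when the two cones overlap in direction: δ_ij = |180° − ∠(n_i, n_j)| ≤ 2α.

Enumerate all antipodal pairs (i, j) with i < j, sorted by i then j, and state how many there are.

count = 7; pairs: (0,3), (0,4), (1,3), (1,4), (2,4), (2,5), (3,5)

α = atan 0.75 = 36.87°;  2α = 73.74°
n_0 = (+0.5744, -0.8186)
n_1 = (+0.9974, -0.0717)
n_2 = (+0.6835, +0.7300)
n_3 = (-0.5158, +0.8567)
n_4 = (-0.9547, -0.2977)
n_5 = (-0.2927, -0.9562)
  (0,1): δ = 129.17°  ·
  (0,2): δ = 78.17°  ·
  (0,3): δ = 4.00°  ✓
  (0,4): δ = 72.26°  ✓
  (0,5): δ = 127.92°  ·
  (1,2): δ = 129.00°  ·
  (1,3): δ = 54.84°  ✓
  (1,4): δ = 21.43°  ✓
  (1,5): δ = 77.09°  ·
  (2,3): δ = 105.83°  ·
  (2,4): δ = 29.56°  ✓
  (2,5): δ = 26.09°  ✓
  (3,4): δ = 103.73°  ·
  (3,5): δ = 48.07°  ✓
  (4,5): δ = 124.34°  ·
antipodal pairs: 7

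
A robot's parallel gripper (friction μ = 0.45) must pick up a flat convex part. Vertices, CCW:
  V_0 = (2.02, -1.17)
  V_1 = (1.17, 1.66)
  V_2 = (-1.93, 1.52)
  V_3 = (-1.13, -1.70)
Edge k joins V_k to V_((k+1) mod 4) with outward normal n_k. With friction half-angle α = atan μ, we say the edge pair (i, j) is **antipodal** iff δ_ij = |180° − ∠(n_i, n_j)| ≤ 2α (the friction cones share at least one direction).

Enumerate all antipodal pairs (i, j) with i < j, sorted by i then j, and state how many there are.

α = atan 0.45 = 24.23°;  2α = 48.46°
n_0 = (+0.9577, +0.2877)
n_1 = (-0.0451, +0.9990)
n_2 = (-0.9705, -0.2411)
n_3 = (+0.1659, -0.9861)
  (0,1): δ = 104.13°  ·
  (0,2): δ = 2.77°  ✓
  (0,3): δ = 82.83°  ·
  (1,2): δ = 78.63°  ·
  (1,3): δ = 6.96°  ✓
  (2,3): δ = 94.40°  ·
antipodal pairs: 2

count = 2; pairs: (0,2), (1,3)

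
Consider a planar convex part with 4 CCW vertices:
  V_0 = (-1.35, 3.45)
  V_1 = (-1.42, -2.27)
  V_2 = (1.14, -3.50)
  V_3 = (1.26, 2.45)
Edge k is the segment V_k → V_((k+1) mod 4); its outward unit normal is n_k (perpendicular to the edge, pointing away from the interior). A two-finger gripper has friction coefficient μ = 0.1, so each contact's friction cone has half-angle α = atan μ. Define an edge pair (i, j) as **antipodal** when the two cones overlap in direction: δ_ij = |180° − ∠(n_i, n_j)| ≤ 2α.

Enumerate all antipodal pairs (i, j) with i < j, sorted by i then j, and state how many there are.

α = atan 0.1 = 5.71°;  2α = 11.42°
n_0 = (-0.9999, +0.0122)
n_1 = (-0.4331, -0.9014)
n_2 = (+0.9998, -0.0202)
n_3 = (+0.3578, +0.9338)
  (0,1): δ = 114.96°  ·
  (0,2): δ = 0.45°  ✓
  (0,3): δ = 69.74°  ·
  (1,2): δ = 65.49°  ·
  (1,3): δ = 4.70°  ✓
  (2,3): δ = 109.81°  ·
antipodal pairs: 2

count = 2; pairs: (0,2), (1,3)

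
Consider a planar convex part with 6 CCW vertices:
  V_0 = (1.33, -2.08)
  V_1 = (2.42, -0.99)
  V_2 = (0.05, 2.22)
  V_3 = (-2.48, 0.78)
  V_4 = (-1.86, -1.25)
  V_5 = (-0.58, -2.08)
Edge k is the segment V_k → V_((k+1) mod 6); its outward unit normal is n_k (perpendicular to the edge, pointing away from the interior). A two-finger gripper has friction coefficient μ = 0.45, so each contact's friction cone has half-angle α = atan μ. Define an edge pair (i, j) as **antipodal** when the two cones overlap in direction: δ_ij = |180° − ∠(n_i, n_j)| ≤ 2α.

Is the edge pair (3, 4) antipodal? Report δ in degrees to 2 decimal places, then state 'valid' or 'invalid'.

δ = 139.94°, invalid

α = atan 0.45 = 24.23°;  2α = 48.46°
edge 3: e_3 = (+0.62, -2.03);  n_3 = (-0.9564, -0.2921)
edge 4: e_4 = (+1.28, -0.83);  n_4 = (-0.5441, -0.8390)
∠(n_3, n_4) = 40.06°
δ = |180° − 40.06°| = 139.94°
139.94° > 2α = 48.46°  →  invalid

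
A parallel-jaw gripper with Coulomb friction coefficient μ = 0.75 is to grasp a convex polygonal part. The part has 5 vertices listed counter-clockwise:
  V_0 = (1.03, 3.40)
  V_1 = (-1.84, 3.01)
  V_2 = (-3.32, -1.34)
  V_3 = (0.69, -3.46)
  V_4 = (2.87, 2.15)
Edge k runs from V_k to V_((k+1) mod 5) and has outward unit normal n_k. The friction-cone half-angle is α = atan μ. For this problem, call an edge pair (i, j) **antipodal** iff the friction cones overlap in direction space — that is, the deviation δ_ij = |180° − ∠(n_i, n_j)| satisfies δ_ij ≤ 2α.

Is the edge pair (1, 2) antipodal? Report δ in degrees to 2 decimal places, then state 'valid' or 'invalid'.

α = atan 0.75 = 36.87°;  2α = 73.74°
edge 1: e_1 = (-1.48, -4.35);  n_1 = (-0.9467, +0.3221)
edge 2: e_2 = (+4.01, -2.12);  n_2 = (-0.4674, -0.8841)
∠(n_1, n_2) = 80.93°
δ = |180° − 80.93°| = 99.07°
99.07° > 2α = 73.74°  →  invalid

δ = 99.07°, invalid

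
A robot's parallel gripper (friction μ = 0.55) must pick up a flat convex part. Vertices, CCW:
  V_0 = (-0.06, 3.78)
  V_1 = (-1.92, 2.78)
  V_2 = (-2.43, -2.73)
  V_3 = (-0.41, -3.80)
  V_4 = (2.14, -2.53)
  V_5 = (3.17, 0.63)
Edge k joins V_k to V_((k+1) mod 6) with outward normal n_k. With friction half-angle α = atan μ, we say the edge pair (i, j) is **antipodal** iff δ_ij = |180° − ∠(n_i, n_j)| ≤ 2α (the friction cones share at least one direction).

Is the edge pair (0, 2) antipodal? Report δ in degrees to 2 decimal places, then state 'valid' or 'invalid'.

α = atan 0.55 = 28.81°;  2α = 57.62°
edge 0: e_0 = (-1.86, -1.00);  n_0 = (-0.4735, +0.8808)
edge 2: e_2 = (+2.02, -1.07);  n_2 = (-0.4681, -0.8837)
∠(n_0, n_2) = 123.83°
δ = |180° − 123.83°| = 56.17°
56.17° ≤ 2α = 57.62°  →  valid

δ = 56.17°, valid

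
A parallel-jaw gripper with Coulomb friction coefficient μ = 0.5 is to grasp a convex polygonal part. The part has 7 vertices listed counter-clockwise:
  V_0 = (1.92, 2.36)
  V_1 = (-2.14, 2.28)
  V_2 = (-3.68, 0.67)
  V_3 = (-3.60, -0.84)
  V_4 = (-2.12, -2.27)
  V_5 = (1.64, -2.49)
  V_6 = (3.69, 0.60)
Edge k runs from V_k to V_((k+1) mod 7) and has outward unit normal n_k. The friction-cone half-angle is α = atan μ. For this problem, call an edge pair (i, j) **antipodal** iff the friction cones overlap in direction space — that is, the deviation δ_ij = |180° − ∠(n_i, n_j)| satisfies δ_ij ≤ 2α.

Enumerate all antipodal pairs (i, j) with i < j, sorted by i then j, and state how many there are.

α = atan 0.5 = 26.57°;  2α = 53.13°
n_0 = (-0.0197, +0.9998)
n_1 = (-0.7226, +0.6912)
n_2 = (-0.9986, -0.0529)
n_3 = (-0.6949, -0.7192)
n_4 = (-0.0584, -0.9983)
n_5 = (+0.8333, -0.5528)
n_6 = (+0.7051, +0.7091)
  (0,1): δ = 134.86°  ·
  (0,2): δ = 88.10°  ·
  (0,3): δ = 45.14°  ✓
  (0,4): δ = 4.48°  ✓
  (0,5): δ = 55.31°  ·
  (0,6): δ = 134.03°  ·
  (1,2): δ = 133.24°  ·
  (1,3): δ = 90.29°  ·
  (1,4): δ = 49.62°  ✓
  (1,5): δ = 10.17°  ✓
  (1,6): δ = 88.89°  ·
  (2,3): δ = 137.05°  ·
  (2,4): δ = 96.38°  ·
  (2,5): δ = 36.59°  ✓
  (2,6): δ = 42.13°  ✓
  (3,4): δ = 139.33°  ·
  (3,5): δ = 79.55°  ·
  (3,6): δ = 0.82°  ✓
  (4,5): δ = 120.21°  ·
  (4,6): δ = 41.49°  ✓
  (5,6): δ = 101.28°  ·
antipodal pairs: 8

count = 8; pairs: (0,3), (0,4), (1,4), (1,5), (2,5), (2,6), (3,6), (4,6)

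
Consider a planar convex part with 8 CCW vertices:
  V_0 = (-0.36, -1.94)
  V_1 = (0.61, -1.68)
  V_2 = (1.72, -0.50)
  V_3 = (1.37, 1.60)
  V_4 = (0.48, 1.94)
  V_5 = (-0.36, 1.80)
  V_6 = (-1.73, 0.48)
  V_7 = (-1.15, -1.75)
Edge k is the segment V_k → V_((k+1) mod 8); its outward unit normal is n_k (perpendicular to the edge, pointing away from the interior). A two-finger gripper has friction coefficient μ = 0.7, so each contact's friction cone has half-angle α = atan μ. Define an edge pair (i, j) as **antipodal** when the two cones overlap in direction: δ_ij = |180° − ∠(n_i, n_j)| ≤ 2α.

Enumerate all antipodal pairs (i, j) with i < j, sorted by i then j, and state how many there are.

count = 14; pairs: (0,3), (0,4), (0,5), (1,3), (1,4), (1,5), (1,6), (2,5), (2,6), (2,7), (3,6), (3,7), (4,7), (5,7)

α = atan 0.7 = 34.99°;  2α = 69.98°
n_0 = (+0.2589, -0.9659)
n_1 = (+0.7284, -0.6852)
n_2 = (+0.9864, +0.1644)
n_3 = (+0.3569, +0.9342)
n_4 = (-0.1644, +0.9864)
n_5 = (-0.6938, +0.7201)
n_6 = (-0.9678, -0.2517)
n_7 = (-0.2338, -0.9723)
  (0,1): δ = 148.25°  ·
  (0,2): δ = 95.54°  ·
  (0,3): δ = 35.91°  ✓
  (0,4): δ = 5.54°  ✓
  (0,5): δ = 28.93°  ✓
  (0,6): δ = 89.57°  ·
  (0,7): δ = 151.47°  ·
  (1,2): δ = 127.29°  ·
  (1,3): δ = 67.66°  ✓
  (1,4): δ = 37.29°  ✓
  (1,5): δ = 2.82°  ✓
  (1,6): δ = 57.83°  ✓
  (1,7): δ = 119.73°  ·
  (2,3): δ = 120.37°  ·
  (2,4): δ = 90.00°  ·
  (2,5): δ = 55.53°  ✓
  (2,6): δ = 5.12°  ✓
  (2,7): δ = 67.01°  ✓
  (3,4): δ = 149.63°  ·
  (3,5): δ = 115.16°  ·
  (3,6): δ = 54.51°  ✓
  (3,7): δ = 7.38°  ✓
  (4,5): δ = 145.53°  ·
  (4,6): δ = 84.88°  ·
  (4,7): δ = 22.99°  ✓
  (5,6): δ = 119.36°  ·
  (5,7): δ = 57.46°  ✓
  (6,7): δ = 118.10°  ·
antipodal pairs: 14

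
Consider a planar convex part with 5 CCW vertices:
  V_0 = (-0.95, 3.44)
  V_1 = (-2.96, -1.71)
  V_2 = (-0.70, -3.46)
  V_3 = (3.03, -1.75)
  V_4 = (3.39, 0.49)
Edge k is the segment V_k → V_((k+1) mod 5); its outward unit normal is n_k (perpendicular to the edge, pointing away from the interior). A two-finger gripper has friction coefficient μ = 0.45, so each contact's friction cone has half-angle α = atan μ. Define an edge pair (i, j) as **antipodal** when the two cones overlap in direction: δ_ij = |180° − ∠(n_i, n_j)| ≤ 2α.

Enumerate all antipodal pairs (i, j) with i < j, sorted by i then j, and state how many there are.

α = atan 0.45 = 24.23°;  2α = 48.46°
n_0 = (-0.9316, +0.3636)
n_1 = (-0.6122, -0.7907)
n_2 = (+0.4167, -0.9090)
n_3 = (+0.9873, -0.1587)
n_4 = (+0.5622, +0.8270)
  (0,1): δ = 106.43°  ·
  (0,2): δ = 44.05°  ✓
  (0,3): δ = 12.19°  ✓
  (0,4): δ = 77.12°  ·
  (1,2): δ = 117.62°  ·
  (1,3): δ = 61.38°  ·
  (1,4): δ = 3.55°  ✓
  (2,3): δ = 123.76°  ·
  (2,4): δ = 58.83°  ·
  (3,4): δ = 115.07°  ·
antipodal pairs: 3

count = 3; pairs: (0,2), (0,3), (1,4)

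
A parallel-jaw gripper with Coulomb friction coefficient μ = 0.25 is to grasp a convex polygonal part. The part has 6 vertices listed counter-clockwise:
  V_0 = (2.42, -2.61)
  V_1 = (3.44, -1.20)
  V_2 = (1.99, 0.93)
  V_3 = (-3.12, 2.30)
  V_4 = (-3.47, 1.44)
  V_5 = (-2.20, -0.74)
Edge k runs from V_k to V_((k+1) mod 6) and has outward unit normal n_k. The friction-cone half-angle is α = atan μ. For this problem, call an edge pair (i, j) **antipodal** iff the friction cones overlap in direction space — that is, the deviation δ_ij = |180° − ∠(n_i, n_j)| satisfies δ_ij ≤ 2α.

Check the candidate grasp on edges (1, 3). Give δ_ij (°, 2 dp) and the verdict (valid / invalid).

α = atan 0.25 = 14.04°;  2α = 28.07°
edge 1: e_1 = (-1.45, +2.13);  n_1 = (+0.8266, +0.5627)
edge 3: e_3 = (-0.35, -0.86);  n_3 = (-0.9262, +0.3770)
∠(n_1, n_3) = 123.61°
δ = |180° − 123.61°| = 56.39°
56.39° > 2α = 28.07°  →  invalid

δ = 56.39°, invalid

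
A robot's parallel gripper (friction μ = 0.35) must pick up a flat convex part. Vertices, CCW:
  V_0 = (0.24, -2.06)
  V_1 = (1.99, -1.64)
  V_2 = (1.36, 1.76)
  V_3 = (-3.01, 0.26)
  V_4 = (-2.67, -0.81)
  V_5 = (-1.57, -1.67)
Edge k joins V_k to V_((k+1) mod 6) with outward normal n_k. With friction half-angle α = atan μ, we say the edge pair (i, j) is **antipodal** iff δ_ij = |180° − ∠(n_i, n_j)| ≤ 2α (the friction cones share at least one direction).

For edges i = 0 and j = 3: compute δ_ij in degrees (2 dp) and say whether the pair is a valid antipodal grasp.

δ = 94.13°, invalid

α = atan 0.35 = 19.29°;  2α = 38.58°
edge 0: e_0 = (+1.75, +0.42);  n_0 = (+0.2334, -0.9724)
edge 3: e_3 = (+0.34, -1.07);  n_3 = (-0.9530, -0.3028)
∠(n_0, n_3) = 85.87°
δ = |180° − 85.87°| = 94.13°
94.13° > 2α = 38.58°  →  invalid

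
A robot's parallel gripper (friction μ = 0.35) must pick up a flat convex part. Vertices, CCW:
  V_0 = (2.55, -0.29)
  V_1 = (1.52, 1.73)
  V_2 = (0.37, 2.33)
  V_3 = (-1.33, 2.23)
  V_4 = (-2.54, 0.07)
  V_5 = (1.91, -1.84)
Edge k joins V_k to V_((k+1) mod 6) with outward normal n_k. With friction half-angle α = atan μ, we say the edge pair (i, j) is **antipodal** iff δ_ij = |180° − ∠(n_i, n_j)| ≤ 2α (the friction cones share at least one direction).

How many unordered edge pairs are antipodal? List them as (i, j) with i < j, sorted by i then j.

α = atan 0.35 = 19.29°;  2α = 38.58°
n_0 = (+0.8909, +0.4543)
n_1 = (+0.4626, +0.8866)
n_2 = (-0.0587, +0.9983)
n_3 = (-0.8724, +0.4887)
n_4 = (-0.3944, -0.9189)
n_5 = (+0.9243, -0.3816)
  (0,1): δ = 144.57°  ·
  (0,2): δ = 113.65°  ·
  (0,3): δ = 56.27°  ·
  (0,4): δ = 39.75°  ·
  (0,5): δ = 130.55°  ·
  (1,2): δ = 149.08°  ·
  (1,3): δ = 91.70°  ·
  (1,4): δ = 4.32°  ✓
  (1,5): δ = 95.12°  ·
  (2,3): δ = 122.62°  ·
  (2,4): δ = 26.60°  ✓
  (2,5): δ = 64.20°  ·
  (3,4): δ = 83.97°  ·
  (3,5): δ = 6.82°  ✓
  (4,5): δ = 89.21°  ·
antipodal pairs: 3

count = 3; pairs: (1,4), (2,4), (3,5)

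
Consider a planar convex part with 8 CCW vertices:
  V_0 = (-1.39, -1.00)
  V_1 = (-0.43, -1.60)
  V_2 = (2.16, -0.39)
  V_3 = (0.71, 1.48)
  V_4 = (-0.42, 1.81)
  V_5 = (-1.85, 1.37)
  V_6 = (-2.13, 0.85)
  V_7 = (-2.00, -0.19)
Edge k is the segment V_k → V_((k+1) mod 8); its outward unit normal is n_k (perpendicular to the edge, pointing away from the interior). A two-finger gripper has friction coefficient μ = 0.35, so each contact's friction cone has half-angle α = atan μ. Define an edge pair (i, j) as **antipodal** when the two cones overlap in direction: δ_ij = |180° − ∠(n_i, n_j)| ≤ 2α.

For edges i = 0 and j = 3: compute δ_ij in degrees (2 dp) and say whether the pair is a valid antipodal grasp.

δ = 15.73°, valid

α = atan 0.35 = 19.29°;  2α = 38.58°
edge 0: e_0 = (+0.96, -0.60);  n_0 = (-0.5300, -0.8480)
edge 3: e_3 = (-1.13, +0.33);  n_3 = (+0.2803, +0.9599)
∠(n_0, n_3) = 164.27°
δ = |180° − 164.27°| = 15.73°
15.73° ≤ 2α = 38.58°  →  valid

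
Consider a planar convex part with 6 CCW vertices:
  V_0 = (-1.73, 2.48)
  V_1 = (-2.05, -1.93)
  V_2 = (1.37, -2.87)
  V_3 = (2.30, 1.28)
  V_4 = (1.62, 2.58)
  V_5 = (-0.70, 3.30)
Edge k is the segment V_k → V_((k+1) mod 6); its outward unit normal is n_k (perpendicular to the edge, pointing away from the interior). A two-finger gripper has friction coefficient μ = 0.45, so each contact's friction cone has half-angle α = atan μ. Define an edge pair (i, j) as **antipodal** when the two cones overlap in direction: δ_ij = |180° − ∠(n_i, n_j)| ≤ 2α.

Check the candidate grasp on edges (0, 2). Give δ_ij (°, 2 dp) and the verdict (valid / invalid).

δ = 8.48°, valid

α = atan 0.45 = 24.23°;  2α = 48.46°
edge 0: e_0 = (-0.32, -4.41);  n_0 = (-0.9974, +0.0724)
edge 2: e_2 = (+0.93, +4.15);  n_2 = (+0.9758, -0.2187)
∠(n_0, n_2) = 171.52°
δ = |180° − 171.52°| = 8.48°
8.48° ≤ 2α = 48.46°  →  valid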